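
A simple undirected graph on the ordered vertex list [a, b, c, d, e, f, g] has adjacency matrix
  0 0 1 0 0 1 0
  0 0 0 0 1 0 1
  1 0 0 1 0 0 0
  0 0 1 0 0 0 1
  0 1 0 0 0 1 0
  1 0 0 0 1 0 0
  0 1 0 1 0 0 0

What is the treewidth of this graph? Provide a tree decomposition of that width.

Treewidth 2.
Bags: B1 = {a, e, f}  B2 = {a, b, e}  B3 = {a, b, g}  B4 = {a, d, g}  B5 = {a, c, d}
Tree: B1–B2, B2–B3, B3–B4, B4–B5

Each bag holds 3 vertices, so the decomposition has width 2, which upper-bounds the treewidth. For the lower bound, G contains the cycle a–f–e–b–g–d–c–a, so G is not a forest; only forests have treewidth ≤ 1, hence tw(G) ≥ 2. Therefore the treewidth is 2.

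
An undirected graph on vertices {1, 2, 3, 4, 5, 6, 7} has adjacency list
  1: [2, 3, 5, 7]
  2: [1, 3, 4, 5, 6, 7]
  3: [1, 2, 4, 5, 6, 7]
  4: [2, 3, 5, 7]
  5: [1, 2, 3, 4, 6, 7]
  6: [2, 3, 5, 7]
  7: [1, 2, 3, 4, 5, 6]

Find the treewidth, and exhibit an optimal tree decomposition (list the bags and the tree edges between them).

Treewidth 4.
Bags: B1 = {2, 3, 4, 5, 7}  B2 = {2, 3, 5, 6, 7}  B3 = {1, 2, 3, 5, 7}
Tree: B1–B2, B1–B3

Every bag has size at most 5, so the width is 5 − 1 = 4 and tw(G) ≤ 4. On the other hand G contains the 5-clique {1, 2, 3, 5, 7}. A clique must lie in a single bag of any decomposition, so no decomposition can have width below 4. Hence tw(G) = 4 exactly.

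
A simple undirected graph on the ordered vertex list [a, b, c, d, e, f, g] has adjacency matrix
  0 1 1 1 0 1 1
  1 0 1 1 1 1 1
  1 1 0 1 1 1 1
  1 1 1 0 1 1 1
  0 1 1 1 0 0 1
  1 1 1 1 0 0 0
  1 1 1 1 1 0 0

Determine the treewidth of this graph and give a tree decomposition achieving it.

Treewidth 4.
One such decomposition:
Bags: B1 = {a, b, c, d, f}  B2 = {a, b, c, d, g}  B3 = {b, c, d, e, g}
Tree: B1–B2, B2–B3

The largest bag has 5 vertices, giving width 4; this decomposition certifies tw(G) ≤ 4. Conversely, {b, c, d, e, g} is a clique of size 5, and the vertices of any clique must share a bag in every tree decomposition; so some bag has ≥ 5 vertices and tw(G) ≥ 4. Hence tw(G) = 4 exactly.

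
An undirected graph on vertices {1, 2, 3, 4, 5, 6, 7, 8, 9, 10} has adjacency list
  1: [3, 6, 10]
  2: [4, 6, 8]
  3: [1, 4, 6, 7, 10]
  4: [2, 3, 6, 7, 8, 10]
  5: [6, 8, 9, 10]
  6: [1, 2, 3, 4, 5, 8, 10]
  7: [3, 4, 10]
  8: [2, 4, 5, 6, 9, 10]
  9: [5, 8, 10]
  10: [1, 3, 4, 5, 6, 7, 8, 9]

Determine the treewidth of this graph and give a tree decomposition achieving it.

Treewidth 3.
One such decomposition:
Bags: B1 = {4, 6, 8, 10}  B2 = {5, 6, 8, 10}  B3 = {3, 4, 6, 10}  B4 = {1, 3, 6, 10}  B5 = {2, 4, 6, 8}  B6 = {5, 8, 9, 10}  B7 = {3, 4, 7, 10}
Tree: B1–B2, B1–B3, B3–B4, B1–B5, B2–B6, B3–B7

Every bag has size at most 4, so the width is 4 − 1 = 3 and tw(G) ≤ 3. On the other hand G contains the 4-clique {2, 4, 6, 8}. A clique must lie in a single bag of any decomposition, so no decomposition can have width below 3. Combining the bounds, tw(G) = 3.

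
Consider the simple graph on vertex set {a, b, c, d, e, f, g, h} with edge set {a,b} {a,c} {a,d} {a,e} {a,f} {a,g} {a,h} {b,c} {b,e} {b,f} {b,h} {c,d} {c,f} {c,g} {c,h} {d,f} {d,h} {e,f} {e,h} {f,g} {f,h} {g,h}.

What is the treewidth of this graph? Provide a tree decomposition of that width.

Treewidth 4.
One optimal decomposition is:
Bags: B1 = {a, b, c, f, h}  B2 = {a, b, e, f, h}  B3 = {a, c, d, f, h}  B4 = {a, c, f, g, h}
Tree: B1–B2, B1–B3, B3–B4

Each bag holds 5 vertices, so the decomposition has width 4, which upper-bounds the treewidth. For the lower bound, the 5 vertices {a, b, e, f, h} are pairwise adjacent, and any tree decomposition puts a clique entirely inside one bag — forcing width ≥ 4. The upper and lower bounds meet at 4, so that is the treewidth.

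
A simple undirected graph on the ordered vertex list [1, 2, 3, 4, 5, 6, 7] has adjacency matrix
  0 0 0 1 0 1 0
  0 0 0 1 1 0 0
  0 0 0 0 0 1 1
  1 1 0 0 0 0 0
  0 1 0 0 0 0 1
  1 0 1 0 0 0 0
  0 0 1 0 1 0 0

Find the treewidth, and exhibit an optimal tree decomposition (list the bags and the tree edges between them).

Each bag holds 3 vertices, so the decomposition has width 2, which upper-bounds the treewidth. For the lower bound, G contains the cycle 2–5–7–3–6–1–4–2, so G is not a forest; only forests have treewidth ≤ 1, hence tw(G) ≥ 2. The upper and lower bounds meet at 2, so that is the treewidth.

Treewidth 2.
Bags: B1 = {2, 5, 7}  B2 = {2, 3, 7}  B3 = {2, 3, 6}  B4 = {1, 2, 6}  B5 = {1, 2, 4}
Tree: B1–B2, B2–B3, B3–B4, B4–B5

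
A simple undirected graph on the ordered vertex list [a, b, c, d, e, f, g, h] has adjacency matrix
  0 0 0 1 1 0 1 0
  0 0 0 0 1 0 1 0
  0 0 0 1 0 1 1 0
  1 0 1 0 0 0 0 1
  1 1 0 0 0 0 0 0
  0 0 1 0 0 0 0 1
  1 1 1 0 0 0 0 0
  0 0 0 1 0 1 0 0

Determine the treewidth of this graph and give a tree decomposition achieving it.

The largest bag has 3 vertices, giving width 2; this decomposition certifies tw(G) ≤ 2. For the lower bound, G contains the cycle f–h–d–c–f, so G is not a forest; only forests have treewidth ≤ 1, hence tw(G) ≥ 2. Combining the bounds, tw(G) = 2.

Treewidth 2.
One optimal decomposition is:
Bags: B1 = {c, f, h}  B2 = {c, d, h}  B3 = {c, d, g}  B4 = {a, d, g}  B5 = {a, b, g}  B6 = {a, b, e}
Tree: B1–B2, B2–B3, B3–B4, B4–B5, B5–B6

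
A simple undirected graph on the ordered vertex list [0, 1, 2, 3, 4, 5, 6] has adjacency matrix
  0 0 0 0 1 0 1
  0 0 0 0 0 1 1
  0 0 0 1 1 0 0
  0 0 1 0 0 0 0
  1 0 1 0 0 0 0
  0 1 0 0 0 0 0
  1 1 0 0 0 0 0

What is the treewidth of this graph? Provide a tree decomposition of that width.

The largest bag has 2 vertices, giving width 1; this decomposition certifies tw(G) ≤ 1. Any graph with an edge has treewidth ≥ 1, and G has the edge 5–1. Therefore the treewidth is 1.

Treewidth 1.
One such decomposition:
Bags: B1 = {1, 5}  B2 = {1, 6}  B3 = {0, 6}  B4 = {0, 4}  B5 = {2, 4}  B6 = {2, 3}
Tree: B1–B2, B2–B3, B3–B4, B4–B5, B5–B6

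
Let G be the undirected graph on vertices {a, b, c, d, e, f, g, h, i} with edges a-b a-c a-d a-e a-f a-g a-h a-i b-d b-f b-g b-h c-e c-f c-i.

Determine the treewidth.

2

A width-2 tree decomposition is:
Bags: B1 = {a, b, f}  B2 = {a, b, g}  B3 = {a, c, f}  B4 = {a, c, e}  B5 = {a, b, d}  B6 = {a, b, h}  B7 = {a, c, i}
Tree: B1–B2, B1–B3, B3–B4, B2–B5, B1–B6, B3–B7
Every bag has size at most 3, so the width is 3 − 1 = 2 and tw(G) ≤ 2. On the other hand G contains the 3-clique {a, c, e}. A clique must lie in a single bag of any decomposition, so no decomposition can have width below 2. Hence tw(G) = 2 exactly.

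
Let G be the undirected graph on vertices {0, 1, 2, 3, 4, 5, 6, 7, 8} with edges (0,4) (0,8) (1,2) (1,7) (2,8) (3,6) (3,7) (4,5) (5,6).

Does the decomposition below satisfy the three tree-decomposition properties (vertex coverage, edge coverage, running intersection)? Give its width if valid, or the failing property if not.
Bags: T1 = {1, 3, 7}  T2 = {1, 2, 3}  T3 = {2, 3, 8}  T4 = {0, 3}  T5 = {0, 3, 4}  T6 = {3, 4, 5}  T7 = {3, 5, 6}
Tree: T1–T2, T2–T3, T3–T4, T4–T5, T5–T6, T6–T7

No — edge (8,0) lies in no bag.

A tree decomposition must satisfy three properties: every vertex lies in some bag; for every edge, both endpoints lie together in some bag; and for every vertex, the bags containing it form a connected subtree. Here edge (8,0) lies in no bag, so the decomposition is invalid.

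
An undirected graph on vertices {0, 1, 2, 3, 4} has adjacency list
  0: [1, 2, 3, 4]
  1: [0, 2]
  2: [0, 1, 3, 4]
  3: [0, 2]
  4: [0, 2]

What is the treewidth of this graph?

A width-2 tree decomposition is:
Bags: B1 = {0, 2, 4}  B2 = {0, 2, 3}  B3 = {0, 1, 2}
Tree: B1–B2, B1–B3
Each bag holds 3 vertices, so the decomposition has width 2, which upper-bounds the treewidth. For the lower bound, the 3 vertices {0, 1, 2} are pairwise adjacent, and any tree decomposition puts a clique entirely inside one bag — forcing width ≥ 2. The upper and lower bounds meet at 2, so that is the treewidth.

2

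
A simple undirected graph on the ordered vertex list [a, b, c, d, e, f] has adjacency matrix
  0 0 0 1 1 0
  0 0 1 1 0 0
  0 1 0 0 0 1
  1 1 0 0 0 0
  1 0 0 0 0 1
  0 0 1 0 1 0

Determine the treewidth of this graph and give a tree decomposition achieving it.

Each bag holds 3 vertices, so the decomposition has width 2, which upper-bounds the treewidth. Since b–c–f–e–a–d–b is a cycle in G, G is not acyclic. Forests are exactly the graphs of treewidth ≤ 1, so tw(G) ≥ 2. Therefore the treewidth is 2.

Treewidth 2.
One optimal decomposition is:
Bags: B1 = {b, c, f}  B2 = {b, e, f}  B3 = {a, b, e}  B4 = {a, b, d}
Tree: B1–B2, B2–B3, B3–B4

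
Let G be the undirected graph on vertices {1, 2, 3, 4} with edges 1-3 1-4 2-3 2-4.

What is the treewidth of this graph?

A width-2 tree decomposition is:
Bags: B1 = {2, 3, 4}  B2 = {1, 3, 4}
Tree: B1–B2
Every bag has size at most 3, so the width is 3 − 1 = 2 and tw(G) ≤ 2. Since 3–2–4–1–3 is a cycle in G, G is not acyclic. Forests are exactly the graphs of treewidth ≤ 1, so tw(G) ≥ 2. Therefore the treewidth is 2.

2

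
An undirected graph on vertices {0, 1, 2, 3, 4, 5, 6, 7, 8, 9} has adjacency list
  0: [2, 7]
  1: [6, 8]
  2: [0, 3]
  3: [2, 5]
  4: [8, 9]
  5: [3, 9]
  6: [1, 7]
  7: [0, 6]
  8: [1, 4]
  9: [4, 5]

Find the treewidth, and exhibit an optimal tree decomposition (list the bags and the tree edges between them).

Each bag holds 3 vertices, so the decomposition has width 2, which upper-bounds the treewidth. Since 9–5–3–2–0–7–6–1–8–4–9 is a cycle in G, G is not acyclic. Forests are exactly the graphs of treewidth ≤ 1, so tw(G) ≥ 2. The upper and lower bounds meet at 2, so that is the treewidth.

Treewidth 2.
One such decomposition:
Bags: B1 = {3, 5, 9}  B2 = {2, 3, 9}  B3 = {0, 2, 9}  B4 = {0, 7, 9}  B5 = {6, 7, 9}  B6 = {1, 6, 9}  B7 = {1, 8, 9}  B8 = {4, 8, 9}
Tree: B1–B2, B2–B3, B3–B4, B4–B5, B5–B6, B6–B7, B7–B8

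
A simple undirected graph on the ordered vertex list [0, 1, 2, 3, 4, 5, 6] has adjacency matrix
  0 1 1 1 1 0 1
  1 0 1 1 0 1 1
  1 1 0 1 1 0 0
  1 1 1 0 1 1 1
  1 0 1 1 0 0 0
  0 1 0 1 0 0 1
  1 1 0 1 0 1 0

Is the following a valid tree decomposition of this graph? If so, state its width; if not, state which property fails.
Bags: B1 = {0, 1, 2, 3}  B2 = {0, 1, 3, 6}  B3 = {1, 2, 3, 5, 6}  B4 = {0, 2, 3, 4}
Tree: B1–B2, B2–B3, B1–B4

No — bags containing vertex 2 are not connected in the tree.

A tree decomposition must satisfy three properties: every vertex lies in some bag; for every edge, both endpoints lie together in some bag; and for every vertex, the bags containing it form a connected subtree. Here bags containing vertex 2 are not connected in the tree, so the decomposition is invalid.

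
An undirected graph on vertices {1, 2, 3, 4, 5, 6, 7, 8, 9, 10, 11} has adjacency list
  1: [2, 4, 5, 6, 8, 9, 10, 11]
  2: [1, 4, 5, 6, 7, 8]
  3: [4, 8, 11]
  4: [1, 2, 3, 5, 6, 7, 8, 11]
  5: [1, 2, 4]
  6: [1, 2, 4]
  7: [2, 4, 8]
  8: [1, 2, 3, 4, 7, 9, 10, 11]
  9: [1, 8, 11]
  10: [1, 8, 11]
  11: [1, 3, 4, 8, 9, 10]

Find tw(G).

3

A width-3 tree decomposition is:
Bags: B1 = {1, 4, 8, 11}  B2 = {1, 8, 10, 11}  B3 = {1, 8, 9, 11}  B4 = {1, 2, 4, 8}  B5 = {1, 2, 4, 5}  B6 = {1, 2, 4, 6}  B7 = {2, 4, 7, 8}  B8 = {3, 4, 8, 11}
Tree: B1–B2, B2–B3, B1–B4, B4–B5, B5–B6, B4–B7, B1–B8
The largest bag has 4 vertices, giving width 3; this decomposition certifies tw(G) ≤ 3. Conversely, {1, 8, 9, 11} is a clique of size 4, and the vertices of any clique must share a bag in every tree decomposition; so some bag has ≥ 4 vertices and tw(G) ≥ 3. Therefore the treewidth is 3.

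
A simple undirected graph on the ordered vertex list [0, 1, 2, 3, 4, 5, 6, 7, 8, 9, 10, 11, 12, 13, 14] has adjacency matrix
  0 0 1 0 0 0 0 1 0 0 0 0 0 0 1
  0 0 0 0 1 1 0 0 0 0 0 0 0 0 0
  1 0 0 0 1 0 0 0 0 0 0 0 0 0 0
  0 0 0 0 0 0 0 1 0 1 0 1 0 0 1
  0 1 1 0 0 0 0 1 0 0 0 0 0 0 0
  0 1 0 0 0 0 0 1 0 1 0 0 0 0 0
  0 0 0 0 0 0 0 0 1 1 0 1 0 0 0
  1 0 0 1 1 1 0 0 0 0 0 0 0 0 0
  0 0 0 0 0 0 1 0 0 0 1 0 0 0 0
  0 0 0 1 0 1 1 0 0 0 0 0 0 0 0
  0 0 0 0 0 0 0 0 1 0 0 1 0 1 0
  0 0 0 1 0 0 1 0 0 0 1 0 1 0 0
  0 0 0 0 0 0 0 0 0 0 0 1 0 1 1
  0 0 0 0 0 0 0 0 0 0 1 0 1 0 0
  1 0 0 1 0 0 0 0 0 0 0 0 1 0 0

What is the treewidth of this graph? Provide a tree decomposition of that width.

Every bag has size at most 4, so the width is 4 − 1 = 3 and tw(G) ≤ 3. For the lower bound: the 4 vertex sets {1,2,4}, {0}, {7}, {3,5,9,14} are disjoint, each induces a connected subgraph, and every pair is joined by at least one edge of G. Contracting each set to a single vertex therefore yields K_{4} as a minor, and since treewidth is minor-monotone, tw(G) ≥ tw(K_{4}) = 3. The upper and lower bounds meet at 3, so that is the treewidth.

Treewidth 3.
Bags: B1 = {0, 1, 2, 4}  B2 = {0, 1, 4, 7}  B3 = {0, 1, 5, 7}  B4 = {0, 5, 7, 14}  B5 = {3, 5, 7, 14}  B6 = {3, 5, 9, 14}  B7 = {3, 9, 12, 14}  B8 = {3, 9, 11, 12}  B9 = {6, 9, 11, 12}  B10 = {6, 11, 12, 13}  B11 = {6, 10, 11, 13}  B12 = {6, 8, 10, 13}
Tree: B1–B2, B2–B3, B3–B4, B4–B5, B5–B6, B6–B7, B7–B8, B8–B9, B9–B10, B10–B11, B11–B12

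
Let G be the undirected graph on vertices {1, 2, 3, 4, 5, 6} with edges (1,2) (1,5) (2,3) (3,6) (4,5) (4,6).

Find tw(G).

2

A width-2 tree decomposition is:
Bags: B1 = {4, 5, 6}  B2 = {3, 5, 6}  B3 = {2, 3, 5}  B4 = {1, 2, 5}
Tree: B1–B2, B2–B3, B3–B4
Every bag has size at most 3, so the width is 3 − 1 = 2 and tw(G) ≤ 2. Since 5–4–6–3–2–1–5 is a cycle in G, G is not acyclic. Forests are exactly the graphs of treewidth ≤ 1, so tw(G) ≥ 2. Therefore the treewidth is 2.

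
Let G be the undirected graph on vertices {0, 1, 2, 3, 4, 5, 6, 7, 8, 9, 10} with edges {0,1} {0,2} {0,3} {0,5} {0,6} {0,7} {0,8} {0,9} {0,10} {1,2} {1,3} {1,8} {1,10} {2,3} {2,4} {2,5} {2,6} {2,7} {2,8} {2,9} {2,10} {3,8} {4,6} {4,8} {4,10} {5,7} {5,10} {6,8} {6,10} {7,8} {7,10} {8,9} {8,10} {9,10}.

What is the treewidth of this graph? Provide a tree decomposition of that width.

Treewidth 4.
One optimal decomposition is:
Bags: B1 = {0, 2, 8, 9, 10}  B2 = {0, 2, 6, 8, 10}  B3 = {0, 2, 7, 8, 10}  B4 = {0, 2, 5, 7, 10}  B5 = {0, 1, 2, 8, 10}  B6 = {0, 1, 2, 3, 8}  B7 = {2, 4, 6, 8, 10}
Tree: B1–B2, B1–B3, B3–B4, B1–B5, B5–B6, B2–B7

The largest bag has 5 vertices, giving width 4; this decomposition certifies tw(G) ≤ 4. Conversely, {0, 1, 2, 8, 10} is a clique of size 5, and the vertices of any clique must share a bag in every tree decomposition; so some bag has ≥ 5 vertices and tw(G) ≥ 4. Therefore the treewidth is 4.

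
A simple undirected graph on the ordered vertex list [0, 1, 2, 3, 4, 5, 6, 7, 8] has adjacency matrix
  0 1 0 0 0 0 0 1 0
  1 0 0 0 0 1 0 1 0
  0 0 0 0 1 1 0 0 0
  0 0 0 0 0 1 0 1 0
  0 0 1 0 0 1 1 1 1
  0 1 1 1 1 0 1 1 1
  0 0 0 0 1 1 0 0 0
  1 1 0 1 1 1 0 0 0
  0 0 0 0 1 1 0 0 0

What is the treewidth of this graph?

A width-2 tree decomposition is:
Bags: B1 = {4, 5, 8}  B2 = {4, 5, 7}  B3 = {3, 5, 7}  B4 = {2, 4, 5}  B5 = {1, 5, 7}  B6 = {0, 1, 7}  B7 = {4, 5, 6}
Tree: B1–B2, B2–B3, B2–B4, B3–B5, B5–B6, B1–B7
The largest bag has 3 vertices, giving width 2; this decomposition certifies tw(G) ≤ 2. On the other hand G contains the 3-clique {0, 1, 7}. A clique must lie in a single bag of any decomposition, so no decomposition can have width below 2. Combining the bounds, tw(G) = 2.

2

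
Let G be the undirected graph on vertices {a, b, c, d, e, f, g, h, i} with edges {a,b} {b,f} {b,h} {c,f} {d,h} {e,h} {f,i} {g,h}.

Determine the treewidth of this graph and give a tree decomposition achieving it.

Each bag holds 2 vertices, so the decomposition has width 1, which upper-bounds the treewidth. Any graph with an edge has treewidth ≥ 1, and G has the edge b–f. Combining the bounds, tw(G) = 1.

Treewidth 1.
Bags: B1 = {b, f}  B2 = {f, i}  B3 = {a, b}  B4 = {b, h}  B5 = {d, h}  B6 = {g, h}  B7 = {c, f}  B8 = {e, h}
Tree: B1–B2, B1–B3, B3–B4, B4–B5, B5–B6, B2–B7, B5–B8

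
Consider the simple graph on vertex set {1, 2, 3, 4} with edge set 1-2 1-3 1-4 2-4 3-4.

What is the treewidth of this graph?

A width-2 tree decomposition is:
Bags: B1 = {1, 2, 4}  B2 = {1, 3, 4}
Tree: B1–B2
The largest bag has 3 vertices, giving width 2; this decomposition certifies tw(G) ≤ 2. Conversely, {1, 2, 4} is a clique of size 3, and the vertices of any clique must share a bag in every tree decomposition; so some bag has ≥ 3 vertices and tw(G) ≥ 2. The upper and lower bounds meet at 2, so that is the treewidth.

2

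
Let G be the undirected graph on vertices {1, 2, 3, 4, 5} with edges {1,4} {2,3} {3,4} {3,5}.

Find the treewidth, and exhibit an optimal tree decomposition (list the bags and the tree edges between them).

Treewidth 1.
Bags: B1 = {2, 3}  B2 = {3, 5}  B3 = {3, 4}  B4 = {1, 4}
Tree: B1–B2, B1–B3, B3–B4

The largest bag has 2 vertices, giving width 1; this decomposition certifies tw(G) ≤ 1. Any graph with an edge has treewidth ≥ 1, and G has the edge 3–2. The upper and lower bounds meet at 1, so that is the treewidth.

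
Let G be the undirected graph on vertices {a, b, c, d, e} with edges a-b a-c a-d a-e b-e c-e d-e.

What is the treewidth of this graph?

A width-2 tree decomposition is:
Bags: B1 = {a, d, e}  B2 = {a, c, e}  B3 = {a, b, e}
Tree: B1–B2, B1–B3
The largest bag has 3 vertices, giving width 2; this decomposition certifies tw(G) ≤ 2. Conversely, {a, d, e} is a clique of size 3, and the vertices of any clique must share a bag in every tree decomposition; so some bag has ≥ 3 vertices and tw(G) ≥ 2. Hence tw(G) = 2 exactly.

2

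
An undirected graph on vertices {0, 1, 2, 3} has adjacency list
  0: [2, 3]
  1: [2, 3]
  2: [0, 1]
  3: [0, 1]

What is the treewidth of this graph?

2

A width-2 tree decomposition is:
Bags: B1 = {1, 2, 3}  B2 = {0, 2, 3}
Tree: B1–B2
The largest bag has 3 vertices, giving width 2; this decomposition certifies tw(G) ≤ 2. Since 3–1–2–0–3 is a cycle in G, G is not acyclic. Forests are exactly the graphs of treewidth ≤ 1, so tw(G) ≥ 2. Hence tw(G) = 2 exactly.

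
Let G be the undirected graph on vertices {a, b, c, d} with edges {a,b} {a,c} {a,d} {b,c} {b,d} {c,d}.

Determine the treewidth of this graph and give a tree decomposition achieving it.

With just one bag of size 4, the width is 4 − 1 = 3, so tw(G) ≤ 3. For the lower bound, the 4 vertices {a, b, c, d} are pairwise adjacent, and any tree decomposition puts a clique entirely inside one bag — forcing width ≥ 3. Combining the bounds, tw(G) = 3.

Treewidth 3.
One optimal decomposition is:
Bags: B1 = {a, b, c, d}
Tree: (single bag)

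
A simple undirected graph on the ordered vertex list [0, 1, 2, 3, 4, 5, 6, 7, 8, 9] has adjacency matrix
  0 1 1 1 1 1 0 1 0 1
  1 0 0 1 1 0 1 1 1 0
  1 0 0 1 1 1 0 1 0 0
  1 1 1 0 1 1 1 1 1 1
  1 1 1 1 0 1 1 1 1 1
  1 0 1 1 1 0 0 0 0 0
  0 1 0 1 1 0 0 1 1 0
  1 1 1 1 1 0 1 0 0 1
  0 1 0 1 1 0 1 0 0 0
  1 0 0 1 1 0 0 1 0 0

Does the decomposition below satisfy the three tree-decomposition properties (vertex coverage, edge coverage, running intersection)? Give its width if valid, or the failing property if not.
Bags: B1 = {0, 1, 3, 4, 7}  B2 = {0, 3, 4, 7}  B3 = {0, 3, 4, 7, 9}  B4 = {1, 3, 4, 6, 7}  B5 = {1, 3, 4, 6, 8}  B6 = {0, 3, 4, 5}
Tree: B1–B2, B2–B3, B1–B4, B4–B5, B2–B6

No — vertex 2 appears in no bag.

A tree decomposition must satisfy three properties: every vertex lies in some bag; for every edge, both endpoints lie together in some bag; and for every vertex, the bags containing it form a connected subtree. Here vertex 2 appears in no bag, so the decomposition is invalid.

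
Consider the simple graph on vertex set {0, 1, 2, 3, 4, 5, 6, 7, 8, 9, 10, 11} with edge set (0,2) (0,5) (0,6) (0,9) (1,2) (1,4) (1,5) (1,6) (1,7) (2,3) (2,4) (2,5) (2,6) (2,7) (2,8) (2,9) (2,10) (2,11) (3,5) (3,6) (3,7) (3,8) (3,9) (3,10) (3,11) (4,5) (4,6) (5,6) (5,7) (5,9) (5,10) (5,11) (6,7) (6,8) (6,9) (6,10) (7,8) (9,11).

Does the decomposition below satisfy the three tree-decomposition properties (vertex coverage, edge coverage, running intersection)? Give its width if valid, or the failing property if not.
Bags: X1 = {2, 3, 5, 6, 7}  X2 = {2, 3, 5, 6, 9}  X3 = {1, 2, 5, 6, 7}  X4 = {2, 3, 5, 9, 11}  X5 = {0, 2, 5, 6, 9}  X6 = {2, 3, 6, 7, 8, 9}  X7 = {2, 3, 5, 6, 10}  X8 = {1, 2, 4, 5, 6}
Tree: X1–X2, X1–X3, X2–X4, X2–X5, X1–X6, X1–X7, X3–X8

A tree decomposition must satisfy three properties: every vertex lies in some bag; for every edge, both endpoints lie together in some bag; and for every vertex, the bags containing it form a connected subtree. Here bags containing vertex 9 are not connected in the tree, so the decomposition is invalid.

No — bags containing vertex 9 are not connected in the tree.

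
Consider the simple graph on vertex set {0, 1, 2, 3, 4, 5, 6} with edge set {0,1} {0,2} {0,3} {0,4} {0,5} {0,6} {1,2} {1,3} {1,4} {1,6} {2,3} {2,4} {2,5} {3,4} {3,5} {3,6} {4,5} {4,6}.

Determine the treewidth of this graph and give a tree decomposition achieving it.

Each bag holds 5 vertices, so the decomposition has width 4, which upper-bounds the treewidth. On the other hand G contains the 5-clique {0, 1, 2, 3, 4}. A clique must lie in a single bag of any decomposition, so no decomposition can have width below 4. The upper and lower bounds meet at 4, so that is the treewidth.

Treewidth 4.
One optimal decomposition is:
Bags: B1 = {0, 1, 2, 3, 4}  B2 = {0, 2, 3, 4, 5}  B3 = {0, 1, 3, 4, 6}
Tree: B1–B2, B1–B3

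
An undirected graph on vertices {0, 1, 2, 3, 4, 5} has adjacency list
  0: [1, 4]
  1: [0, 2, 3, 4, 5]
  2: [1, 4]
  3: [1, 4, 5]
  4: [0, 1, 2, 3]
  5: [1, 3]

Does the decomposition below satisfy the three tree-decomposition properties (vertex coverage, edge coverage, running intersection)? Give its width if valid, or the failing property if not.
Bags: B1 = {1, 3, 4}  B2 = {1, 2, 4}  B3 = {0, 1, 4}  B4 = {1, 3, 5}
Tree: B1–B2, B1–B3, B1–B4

Yes; width 2.

Checking the three conditions: (i) the bags cover all of {0, 1, 2, 3, 4, 5}; (ii) for each edge, some bag contains both endpoints; (iii) the bags containing any fixed vertex form a subtree. All hold, so the decomposition is valid with width 3 − 1 = 2.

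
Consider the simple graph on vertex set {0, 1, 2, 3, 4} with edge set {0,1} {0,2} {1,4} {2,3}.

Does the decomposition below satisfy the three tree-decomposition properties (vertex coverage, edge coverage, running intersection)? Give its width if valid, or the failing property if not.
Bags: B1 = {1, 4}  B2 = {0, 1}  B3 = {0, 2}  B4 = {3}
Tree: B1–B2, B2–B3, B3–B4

No — edge (2,3) lies in no bag.

A tree decomposition must satisfy three properties: every vertex lies in some bag; for every edge, both endpoints lie together in some bag; and for every vertex, the bags containing it form a connected subtree. Here edge (2,3) lies in no bag, so the decomposition is invalid.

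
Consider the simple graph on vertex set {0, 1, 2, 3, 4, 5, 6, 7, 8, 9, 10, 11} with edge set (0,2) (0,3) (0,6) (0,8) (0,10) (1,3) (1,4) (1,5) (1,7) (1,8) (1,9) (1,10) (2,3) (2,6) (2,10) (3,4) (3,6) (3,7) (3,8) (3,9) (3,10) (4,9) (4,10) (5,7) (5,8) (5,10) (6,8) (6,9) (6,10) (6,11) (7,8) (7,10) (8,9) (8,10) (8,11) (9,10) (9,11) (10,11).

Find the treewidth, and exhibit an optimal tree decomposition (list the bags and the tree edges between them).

Each bag holds 5 vertices, so the decomposition has width 4, which upper-bounds the treewidth. On the other hand G contains the 5-clique {6, 8, 9, 10, 11}. A clique must lie in a single bag of any decomposition, so no decomposition can have width below 4. Combining the bounds, tw(G) = 4.

Treewidth 4.
One optimal decomposition is:
Bags: B1 = {1, 3, 4, 9, 10}  B2 = {1, 3, 8, 9, 10}  B3 = {3, 6, 8, 9, 10}  B4 = {1, 3, 7, 8, 10}  B5 = {1, 5, 7, 8, 10}  B6 = {6, 8, 9, 10, 11}  B7 = {0, 3, 6, 8, 10}  B8 = {0, 2, 3, 6, 10}
Tree: B1–B2, B2–B3, B2–B4, B4–B5, B3–B6, B3–B7, B7–B8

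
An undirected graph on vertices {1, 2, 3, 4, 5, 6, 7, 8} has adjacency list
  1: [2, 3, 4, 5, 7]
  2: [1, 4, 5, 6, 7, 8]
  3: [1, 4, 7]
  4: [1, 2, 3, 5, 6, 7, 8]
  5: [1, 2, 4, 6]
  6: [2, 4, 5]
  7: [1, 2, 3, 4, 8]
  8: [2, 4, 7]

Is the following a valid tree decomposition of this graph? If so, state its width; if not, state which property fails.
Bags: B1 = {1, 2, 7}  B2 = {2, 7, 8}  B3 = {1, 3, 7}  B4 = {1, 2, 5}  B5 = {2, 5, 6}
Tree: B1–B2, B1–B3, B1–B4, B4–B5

A tree decomposition must satisfy three properties: every vertex lies in some bag; for every edge, both endpoints lie together in some bag; and for every vertex, the bags containing it form a connected subtree. Here vertex 4 appears in no bag, so the decomposition is invalid.

No — vertex 4 appears in no bag.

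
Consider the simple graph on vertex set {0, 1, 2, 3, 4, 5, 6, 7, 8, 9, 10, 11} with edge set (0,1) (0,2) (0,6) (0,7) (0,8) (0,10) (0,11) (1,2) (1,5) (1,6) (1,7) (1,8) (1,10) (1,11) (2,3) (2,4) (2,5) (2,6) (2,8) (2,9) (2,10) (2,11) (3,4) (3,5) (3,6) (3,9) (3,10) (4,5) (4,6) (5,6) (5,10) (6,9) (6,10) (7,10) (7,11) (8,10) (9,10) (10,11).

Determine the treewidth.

A width-4 tree decomposition is:
Bags: B1 = {2, 3, 6, 9, 10}  B2 = {2, 3, 5, 6, 10}  B3 = {1, 2, 5, 6, 10}  B4 = {0, 1, 2, 6, 10}  B5 = {2, 3, 4, 5, 6}  B6 = {0, 1, 2, 8, 10}  B7 = {0, 1, 2, 10, 11}  B8 = {0, 1, 7, 10, 11}
Tree: B1–B2, B2–B3, B3–B4, B2–B5, B4–B6, B6–B7, B7–B8
Each bag holds 5 vertices, so the decomposition has width 4, which upper-bounds the treewidth. Conversely, {0, 1, 2, 8, 10} is a clique of size 5, and the vertices of any clique must share a bag in every tree decomposition; so some bag has ≥ 5 vertices and tw(G) ≥ 4. The upper and lower bounds meet at 4, so that is the treewidth.

4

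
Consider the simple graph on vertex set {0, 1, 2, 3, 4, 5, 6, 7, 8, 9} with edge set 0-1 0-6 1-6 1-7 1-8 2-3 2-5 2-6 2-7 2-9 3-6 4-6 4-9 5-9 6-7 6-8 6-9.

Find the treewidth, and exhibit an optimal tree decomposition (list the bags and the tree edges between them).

Treewidth 2.
Bags: B1 = {2, 6, 9}  B2 = {2, 3, 6}  B3 = {2, 6, 7}  B4 = {1, 6, 7}  B5 = {0, 1, 6}  B6 = {4, 6, 9}  B7 = {1, 6, 8}  B8 = {2, 5, 9}
Tree: B1–B2, B2–B3, B3–B4, B4–B5, B1–B6, B5–B7, B1–B8

Each bag holds 3 vertices, so the decomposition has width 2, which upper-bounds the treewidth. For the lower bound, the 3 vertices {2, 5, 9} are pairwise adjacent, and any tree decomposition puts a clique entirely inside one bag — forcing width ≥ 2. The upper and lower bounds meet at 2, so that is the treewidth.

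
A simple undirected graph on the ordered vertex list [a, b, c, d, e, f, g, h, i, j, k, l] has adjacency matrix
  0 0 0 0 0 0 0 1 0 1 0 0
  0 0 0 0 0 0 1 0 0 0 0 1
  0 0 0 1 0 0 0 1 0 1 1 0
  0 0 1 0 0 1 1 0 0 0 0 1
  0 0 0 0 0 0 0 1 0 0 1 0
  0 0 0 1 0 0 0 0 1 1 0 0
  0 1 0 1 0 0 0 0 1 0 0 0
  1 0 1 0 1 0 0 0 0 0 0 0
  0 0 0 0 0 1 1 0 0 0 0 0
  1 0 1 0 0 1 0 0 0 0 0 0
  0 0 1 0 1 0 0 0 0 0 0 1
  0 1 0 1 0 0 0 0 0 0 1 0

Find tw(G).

3

A width-3 tree decomposition is:
Bags: B1 = {b, g, i, l}  B2 = {d, g, i, l}  B3 = {d, f, i, l}  B4 = {d, f, k, l}  B5 = {c, d, f, k}  B6 = {c, f, j, k}  B7 = {c, e, j, k}  B8 = {c, e, h, j}  B9 = {a, e, h, j}
Tree: B1–B2, B2–B3, B3–B4, B4–B5, B5–B6, B6–B7, B7–B8, B8–B9
Each bag holds 4 vertices, so the decomposition has width 3, which upper-bounds the treewidth. For the lower bound: the 4 vertex sets {b,g,i}, {l}, {d}, {c,f,j,k} are disjoint, each induces a connected subgraph, and every pair is joined by at least one edge of G. Contracting each set to a single vertex therefore yields K_{4} as a minor, and since treewidth is minor-monotone, tw(G) ≥ tw(K_{4}) = 3. Therefore the treewidth is 3.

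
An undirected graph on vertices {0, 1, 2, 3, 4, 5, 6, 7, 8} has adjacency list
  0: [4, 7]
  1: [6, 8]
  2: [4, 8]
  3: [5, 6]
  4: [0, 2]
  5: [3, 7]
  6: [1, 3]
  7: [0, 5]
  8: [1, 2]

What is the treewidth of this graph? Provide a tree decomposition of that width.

Each bag holds 3 vertices, so the decomposition has width 2, which upper-bounds the treewidth. For the lower bound, G contains the cycle 4–0–7–5–3–6–1–8–2–4, so G is not a forest; only forests have treewidth ≤ 1, hence tw(G) ≥ 2. Therefore the treewidth is 2.

Treewidth 2.
One such decomposition:
Bags: B1 = {0, 4, 7}  B2 = {4, 5, 7}  B3 = {3, 4, 5}  B4 = {3, 4, 6}  B5 = {1, 4, 6}  B6 = {1, 4, 8}  B7 = {2, 4, 8}
Tree: B1–B2, B2–B3, B3–B4, B4–B5, B5–B6, B6–B7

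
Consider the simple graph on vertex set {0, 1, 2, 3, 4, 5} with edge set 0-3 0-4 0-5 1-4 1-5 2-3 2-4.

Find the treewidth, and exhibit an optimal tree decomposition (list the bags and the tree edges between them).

Treewidth 2.
One optimal decomposition is:
Bags: B1 = {0, 2, 3}  B2 = {0, 2, 4}  B3 = {0, 4, 5}  B4 = {1, 4, 5}
Tree: B1–B2, B2–B3, B3–B4

Every bag has size at most 3, so the width is 3 − 1 = 2 and tw(G) ≤ 2. For the lower bound, G contains the cycle 3–2–4–0–3, so G is not a forest; only forests have treewidth ≤ 1, hence tw(G) ≥ 2. Hence tw(G) = 2 exactly.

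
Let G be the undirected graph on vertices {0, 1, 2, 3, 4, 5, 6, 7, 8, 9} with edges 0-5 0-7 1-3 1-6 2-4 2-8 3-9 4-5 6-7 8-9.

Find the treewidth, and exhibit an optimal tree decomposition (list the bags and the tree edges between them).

Each bag holds 3 vertices, so the decomposition has width 2, which upper-bounds the treewidth. The edges 0–5–4–2–8–9–3–1–6–7–0 form a cycle, so G is not a tree and its treewidth is at least 2. Therefore the treewidth is 2.

Treewidth 2.
One optimal decomposition is:
Bags: B1 = {0, 4, 5}  B2 = {0, 2, 4}  B3 = {0, 2, 8}  B4 = {0, 8, 9}  B5 = {0, 3, 9}  B6 = {0, 1, 3}  B7 = {0, 1, 6}  B8 = {0, 6, 7}
Tree: B1–B2, B2–B3, B3–B4, B4–B5, B5–B6, B6–B7, B7–B8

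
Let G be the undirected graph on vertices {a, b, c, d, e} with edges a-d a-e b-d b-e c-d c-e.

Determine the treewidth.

A width-2 tree decomposition is:
Bags: B1 = {b, d, e}  B2 = {a, d, e}  B3 = {c, d, e}
Tree: B1–B2, B2–B3
The largest bag has 3 vertices, giving width 2; this decomposition certifies tw(G) ≤ 2. The edges b–d–a–e–b form a cycle, so G is not a tree and its treewidth is at least 2. Therefore the treewidth is 2.

2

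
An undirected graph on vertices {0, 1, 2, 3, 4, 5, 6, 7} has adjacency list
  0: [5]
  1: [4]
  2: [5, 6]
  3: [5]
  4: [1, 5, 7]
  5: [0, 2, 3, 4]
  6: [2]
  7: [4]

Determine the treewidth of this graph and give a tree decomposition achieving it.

Treewidth 1.
One such decomposition:
Bags: B1 = {0, 5}  B2 = {2, 5}  B3 = {3, 5}  B4 = {4, 5}  B5 = {1, 4}  B6 = {2, 6}  B7 = {4, 7}
Tree: B1–B2, B2–B3, B3–B4, B4–B5, B2–B6, B5–B7

Each bag holds 2 vertices, so the decomposition has width 1, which upper-bounds the treewidth. Since G has at least one edge (e.g. 0–5), it is not an edgeless graph, so tw(G) ≥ 1. Therefore the treewidth is 1.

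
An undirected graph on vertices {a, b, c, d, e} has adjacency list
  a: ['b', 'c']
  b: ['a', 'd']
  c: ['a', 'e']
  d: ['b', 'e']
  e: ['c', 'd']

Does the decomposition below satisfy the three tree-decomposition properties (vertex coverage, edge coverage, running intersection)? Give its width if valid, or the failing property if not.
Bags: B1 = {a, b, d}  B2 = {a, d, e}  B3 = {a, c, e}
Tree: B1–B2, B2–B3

Yes; width 2.

Every vertex of G appears in some bag (union = {a, b, c, d, e}); every edge is covered by a bag; and for each vertex v the set of bags containing v is connected in the bag tree. The decomposition is therefore valid. The largest bag has 3 vertices, so the width is 2.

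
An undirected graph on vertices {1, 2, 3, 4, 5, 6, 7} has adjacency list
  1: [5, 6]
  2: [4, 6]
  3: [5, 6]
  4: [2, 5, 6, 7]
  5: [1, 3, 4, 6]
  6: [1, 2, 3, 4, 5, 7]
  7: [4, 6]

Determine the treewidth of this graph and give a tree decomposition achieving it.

The largest bag has 3 vertices, giving width 2; this decomposition certifies tw(G) ≤ 2. For the lower bound, the 3 vertices {1, 5, 6} are pairwise adjacent, and any tree decomposition puts a clique entirely inside one bag — forcing width ≥ 2. The upper and lower bounds meet at 2, so that is the treewidth.

Treewidth 2.
Bags: B1 = {4, 5, 6}  B2 = {2, 4, 6}  B3 = {4, 6, 7}  B4 = {1, 5, 6}  B5 = {3, 5, 6}
Tree: B1–B2, B2–B3, B1–B4, B4–B5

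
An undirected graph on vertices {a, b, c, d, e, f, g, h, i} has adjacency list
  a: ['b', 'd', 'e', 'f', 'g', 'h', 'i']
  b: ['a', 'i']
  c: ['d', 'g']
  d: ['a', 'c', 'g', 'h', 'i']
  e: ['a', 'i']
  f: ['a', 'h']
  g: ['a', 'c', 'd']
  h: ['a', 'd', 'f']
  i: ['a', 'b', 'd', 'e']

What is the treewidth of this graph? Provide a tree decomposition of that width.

Treewidth 2.
Bags: B1 = {a, e, i}  B2 = {a, d, i}  B3 = {a, b, i}  B4 = {a, d, h}  B5 = {a, d, g}  B6 = {c, d, g}  B7 = {a, f, h}
Tree: B1–B2, B1–B3, B2–B4, B4–B5, B5–B6, B4–B7

Every bag has size at most 3, so the width is 3 − 1 = 2 and tw(G) ≤ 2. Conversely, {c, d, g} is a clique of size 3, and the vertices of any clique must share a bag in every tree decomposition; so some bag has ≥ 3 vertices and tw(G) ≥ 2. The upper and lower bounds meet at 2, so that is the treewidth.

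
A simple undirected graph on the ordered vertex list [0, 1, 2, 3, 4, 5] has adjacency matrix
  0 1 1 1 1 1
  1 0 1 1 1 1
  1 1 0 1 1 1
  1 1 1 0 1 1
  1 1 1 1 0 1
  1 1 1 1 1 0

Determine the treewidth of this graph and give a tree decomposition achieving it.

Treewidth 5.
One optimal decomposition is:
Bags: B1 = {0, 1, 2, 3, 4, 5}
Tree: (single bag)

With just one bag of size 6, the width is 6 − 1 = 5, so tw(G) ≤ 5. On the other hand G contains the 6-clique {0, 1, 2, 3, 4, 5}. A clique must lie in a single bag of any decomposition, so no decomposition can have width below 5. The upper and lower bounds meet at 5, so that is the treewidth.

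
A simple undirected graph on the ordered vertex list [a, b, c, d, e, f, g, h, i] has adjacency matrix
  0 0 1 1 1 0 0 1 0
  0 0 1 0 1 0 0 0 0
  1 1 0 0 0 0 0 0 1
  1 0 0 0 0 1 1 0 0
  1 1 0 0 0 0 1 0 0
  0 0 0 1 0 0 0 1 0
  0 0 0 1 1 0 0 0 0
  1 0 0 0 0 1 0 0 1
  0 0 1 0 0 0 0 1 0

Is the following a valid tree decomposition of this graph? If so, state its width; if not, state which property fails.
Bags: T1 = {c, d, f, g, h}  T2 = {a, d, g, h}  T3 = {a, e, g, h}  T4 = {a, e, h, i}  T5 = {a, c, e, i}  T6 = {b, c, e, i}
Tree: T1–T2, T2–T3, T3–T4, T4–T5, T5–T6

No — bags containing vertex c are not connected in the tree.

A tree decomposition must satisfy three properties: every vertex lies in some bag; for every edge, both endpoints lie together in some bag; and for every vertex, the bags containing it form a connected subtree. Here bags containing vertex c are not connected in the tree, so the decomposition is invalid.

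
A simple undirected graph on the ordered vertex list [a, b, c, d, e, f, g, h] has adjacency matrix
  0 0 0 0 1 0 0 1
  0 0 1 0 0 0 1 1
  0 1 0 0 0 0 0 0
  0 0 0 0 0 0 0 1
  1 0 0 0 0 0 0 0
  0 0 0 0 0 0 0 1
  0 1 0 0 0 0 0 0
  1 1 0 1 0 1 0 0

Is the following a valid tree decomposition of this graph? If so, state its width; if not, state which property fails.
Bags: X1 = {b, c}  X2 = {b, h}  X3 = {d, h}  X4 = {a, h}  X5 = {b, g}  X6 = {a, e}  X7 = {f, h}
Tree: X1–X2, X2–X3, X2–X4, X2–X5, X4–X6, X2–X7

Every vertex of G appears in some bag (union = {a, b, c, d, e, f, g, h}); every edge is covered by a bag; and for each vertex v the set of bags containing v is connected in the bag tree. The decomposition is therefore valid. The largest bag has 2 vertices, so the width is 1.

Yes; width 1.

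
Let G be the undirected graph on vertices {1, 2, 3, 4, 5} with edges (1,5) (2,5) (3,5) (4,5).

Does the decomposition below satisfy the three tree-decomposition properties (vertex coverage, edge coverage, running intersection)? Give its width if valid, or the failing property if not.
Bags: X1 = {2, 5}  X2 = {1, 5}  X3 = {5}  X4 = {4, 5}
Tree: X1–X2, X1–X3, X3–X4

No — vertex 3 appears in no bag.

A tree decomposition must satisfy three properties: every vertex lies in some bag; for every edge, both endpoints lie together in some bag; and for every vertex, the bags containing it form a connected subtree. Here vertex 3 appears in no bag, so the decomposition is invalid.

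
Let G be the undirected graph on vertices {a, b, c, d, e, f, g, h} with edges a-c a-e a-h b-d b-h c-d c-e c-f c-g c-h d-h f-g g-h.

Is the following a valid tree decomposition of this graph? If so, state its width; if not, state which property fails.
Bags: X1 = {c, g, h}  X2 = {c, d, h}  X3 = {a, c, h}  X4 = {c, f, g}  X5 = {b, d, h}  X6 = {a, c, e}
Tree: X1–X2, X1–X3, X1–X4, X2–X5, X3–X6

Yes; width 2.

Checking the three conditions: (i) the bags cover all of {a, b, c, d, e, f, g, h}; (ii) for each edge, some bag contains both endpoints; (iii) the bags containing any fixed vertex form a subtree. All hold, so the decomposition is valid with width 3 − 1 = 2.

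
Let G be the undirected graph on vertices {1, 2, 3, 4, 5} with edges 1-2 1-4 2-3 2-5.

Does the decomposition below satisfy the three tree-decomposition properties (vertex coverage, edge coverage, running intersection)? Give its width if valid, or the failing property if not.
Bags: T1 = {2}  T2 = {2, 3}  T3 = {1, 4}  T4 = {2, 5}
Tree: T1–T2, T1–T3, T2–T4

No — edge (1,2) lies in no bag.

A tree decomposition must satisfy three properties: every vertex lies in some bag; for every edge, both endpoints lie together in some bag; and for every vertex, the bags containing it form a connected subtree. Here edge (1,2) lies in no bag, so the decomposition is invalid.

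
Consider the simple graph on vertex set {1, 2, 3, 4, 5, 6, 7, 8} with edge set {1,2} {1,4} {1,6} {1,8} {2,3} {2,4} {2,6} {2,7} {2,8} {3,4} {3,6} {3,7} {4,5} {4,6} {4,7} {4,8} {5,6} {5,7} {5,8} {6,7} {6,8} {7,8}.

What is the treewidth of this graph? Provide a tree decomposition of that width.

The largest bag has 5 vertices, giving width 4; this decomposition certifies tw(G) ≤ 4. Conversely, {1, 2, 4, 6, 8} is a clique of size 5, and the vertices of any clique must share a bag in every tree decomposition; so some bag has ≥ 5 vertices and tw(G) ≥ 4. Therefore the treewidth is 4.

Treewidth 4.
One such decomposition:
Bags: B1 = {2, 4, 6, 7, 8}  B2 = {4, 5, 6, 7, 8}  B3 = {2, 3, 4, 6, 7}  B4 = {1, 2, 4, 6, 8}
Tree: B1–B2, B1–B3, B1–B4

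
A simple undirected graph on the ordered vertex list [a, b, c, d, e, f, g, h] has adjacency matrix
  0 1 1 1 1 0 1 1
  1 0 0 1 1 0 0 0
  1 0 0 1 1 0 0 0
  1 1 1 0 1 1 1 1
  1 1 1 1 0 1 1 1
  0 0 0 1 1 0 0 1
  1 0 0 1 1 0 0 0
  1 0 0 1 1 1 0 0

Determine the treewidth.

A width-3 tree decomposition is:
Bags: B1 = {a, c, d, e}  B2 = {a, d, e, g}  B3 = {a, d, e, h}  B4 = {d, e, f, h}  B5 = {a, b, d, e}
Tree: B1–B2, B1–B3, B3–B4, B2–B5
Each bag holds 4 vertices, so the decomposition has width 3, which upper-bounds the treewidth. On the other hand G contains the 4-clique {a, d, e, g}. A clique must lie in a single bag of any decomposition, so no decomposition can have width below 3. Hence tw(G) = 3 exactly.

3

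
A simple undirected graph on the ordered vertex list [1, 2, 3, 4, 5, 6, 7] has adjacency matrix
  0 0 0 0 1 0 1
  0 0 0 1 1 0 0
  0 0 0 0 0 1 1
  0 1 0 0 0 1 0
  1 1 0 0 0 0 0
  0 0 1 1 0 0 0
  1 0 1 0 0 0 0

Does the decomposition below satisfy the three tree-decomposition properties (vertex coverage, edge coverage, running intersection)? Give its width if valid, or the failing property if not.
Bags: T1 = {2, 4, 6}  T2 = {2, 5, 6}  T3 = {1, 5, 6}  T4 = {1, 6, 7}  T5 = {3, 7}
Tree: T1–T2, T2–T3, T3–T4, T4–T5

A tree decomposition must satisfy three properties: every vertex lies in some bag; for every edge, both endpoints lie together in some bag; and for every vertex, the bags containing it form a connected subtree. Here edge (6,3) lies in no bag, so the decomposition is invalid.

No — edge (6,3) lies in no bag.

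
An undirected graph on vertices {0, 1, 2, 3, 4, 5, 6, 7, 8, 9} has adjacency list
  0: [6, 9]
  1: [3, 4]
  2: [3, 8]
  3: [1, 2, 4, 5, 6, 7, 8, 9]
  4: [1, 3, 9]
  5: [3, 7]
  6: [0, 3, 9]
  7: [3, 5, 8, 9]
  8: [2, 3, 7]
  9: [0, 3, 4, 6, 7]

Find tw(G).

A width-2 tree decomposition is:
Bags: B1 = {3, 7, 9}  B2 = {3, 7, 8}  B3 = {3, 6, 9}  B4 = {2, 3, 8}  B5 = {3, 4, 9}  B6 = {1, 3, 4}  B7 = {3, 5, 7}  B8 = {0, 6, 9}
Tree: B1–B2, B1–B3, B2–B4, B1–B5, B5–B6, B2–B7, B3–B8
Each bag holds 3 vertices, so the decomposition has width 2, which upper-bounds the treewidth. Conversely, {0, 6, 9} is a clique of size 3, and the vertices of any clique must share a bag in every tree decomposition; so some bag has ≥ 3 vertices and tw(G) ≥ 2. Hence tw(G) = 2 exactly.

2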